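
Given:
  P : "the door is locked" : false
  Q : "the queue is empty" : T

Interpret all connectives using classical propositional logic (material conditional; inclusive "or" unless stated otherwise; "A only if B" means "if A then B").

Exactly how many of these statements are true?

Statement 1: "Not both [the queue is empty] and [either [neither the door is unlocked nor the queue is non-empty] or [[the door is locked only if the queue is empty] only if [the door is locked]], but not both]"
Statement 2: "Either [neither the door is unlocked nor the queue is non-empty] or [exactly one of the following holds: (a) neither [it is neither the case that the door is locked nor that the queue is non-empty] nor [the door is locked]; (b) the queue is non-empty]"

1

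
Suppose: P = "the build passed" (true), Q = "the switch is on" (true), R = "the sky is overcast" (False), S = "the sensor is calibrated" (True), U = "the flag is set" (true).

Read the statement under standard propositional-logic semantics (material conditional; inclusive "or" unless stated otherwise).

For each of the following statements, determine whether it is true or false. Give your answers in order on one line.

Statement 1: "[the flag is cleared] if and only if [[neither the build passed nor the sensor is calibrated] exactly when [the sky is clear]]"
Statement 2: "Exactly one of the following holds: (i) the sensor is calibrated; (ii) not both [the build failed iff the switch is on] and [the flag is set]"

Statement 1 True; Statement 2 False

Statement 1: This is ~U <-> ((P nor S) <-> ~R).

~U = ~T = F
P nor S = T nor T = F
~R = ~F = T
(P nor S) <-> ~R = F <-> T = F
~U <-> ((P nor S) <-> ~R) = F <-> F = T
So Statement 1 is true.

Statement 2: This is S xor ((~P <-> Q) nand U).

~P = ~T = F
~P <-> Q = F <-> T = F
(~P <-> Q) nand U = F nand T = T
S xor ((~P <-> Q) nand U) = T xor T = F
So Statement 2 is false.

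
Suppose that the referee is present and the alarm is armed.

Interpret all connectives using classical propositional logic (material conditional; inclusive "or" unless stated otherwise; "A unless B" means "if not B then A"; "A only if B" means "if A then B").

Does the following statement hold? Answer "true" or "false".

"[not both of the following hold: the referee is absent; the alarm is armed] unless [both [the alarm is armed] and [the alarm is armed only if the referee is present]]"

Let P = "the referee is present" (True), Q = "the alarm is armed" (True).
Parsed as (not P nand Q) or (Q and (Q -> P))

not P = not True = False
not P nand Q = False nand True = True
Q -> P = True -> True = True
Q and (Q -> P) = True and True = True
(not P nand Q) or (Q and (Q -> P)) = True or True = True

True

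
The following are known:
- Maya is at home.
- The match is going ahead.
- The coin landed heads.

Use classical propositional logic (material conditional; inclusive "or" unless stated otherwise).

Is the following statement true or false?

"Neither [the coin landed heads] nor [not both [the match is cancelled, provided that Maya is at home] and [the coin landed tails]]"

False

Let N = "the coin landed heads" (T), M = "Maya is at home" (T), V = "the match is cancelled" (F).
In symbols: N nor ((M -> V) nand ~N)

M -> V = T -> F = F
~N = ~T = F
(M -> V) nand ~N = F nand F = T
N nor ((M -> V) nand ~N) = T nor T = F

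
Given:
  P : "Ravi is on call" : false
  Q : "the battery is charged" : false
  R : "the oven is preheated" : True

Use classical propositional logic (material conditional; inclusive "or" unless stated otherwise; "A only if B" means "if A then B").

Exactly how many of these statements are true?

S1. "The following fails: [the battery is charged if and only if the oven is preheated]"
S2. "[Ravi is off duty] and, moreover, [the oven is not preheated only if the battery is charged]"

2

S1: Formalization: ~(Q <-> R)

Q <-> R = F <-> T = F
~(Q <-> R) = ~F = T
Thus S1 is true.

S2: Formalization: ~P & (~R -> Q)

~P = ~F = T
~R = ~T = F
~R -> Q = F -> F = T
~P & (~R -> Q) = T & T = T
Thus S2 is true.

True statements: 2.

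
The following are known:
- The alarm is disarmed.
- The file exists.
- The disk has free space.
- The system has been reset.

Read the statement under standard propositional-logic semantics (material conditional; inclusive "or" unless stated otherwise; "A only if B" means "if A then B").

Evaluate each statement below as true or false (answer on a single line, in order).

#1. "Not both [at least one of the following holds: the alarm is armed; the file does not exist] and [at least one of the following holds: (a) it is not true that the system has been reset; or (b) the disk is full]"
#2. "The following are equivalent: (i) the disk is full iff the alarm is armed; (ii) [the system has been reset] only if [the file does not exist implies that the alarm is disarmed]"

#1 true; #2 true

Let Q = "the alarm is armed" (False), L = "the file exists" (True), V = "the system has been reset" (True), K = "the disk is full" (False).

#1: Parsed as (Q or not L) nand (not V or K)

not L = not True = False
Q or not L = False or False = False
not V = not True = False
not V or K = False or False = False
(Q or not L) nand (not V or K) = False nand False = True
So #1 is true.

#2: Formalization: (K iff Q) iff (V -> (not L -> not Q))

K iff Q = False iff False = True
not L = not True = False
not Q = not False = True
not L -> not Q = False -> True = True
V -> (not L -> not Q) = True -> True = True
(K iff Q) iff (V -> (not L -> not Q)) = True iff True = True
So #2 is true.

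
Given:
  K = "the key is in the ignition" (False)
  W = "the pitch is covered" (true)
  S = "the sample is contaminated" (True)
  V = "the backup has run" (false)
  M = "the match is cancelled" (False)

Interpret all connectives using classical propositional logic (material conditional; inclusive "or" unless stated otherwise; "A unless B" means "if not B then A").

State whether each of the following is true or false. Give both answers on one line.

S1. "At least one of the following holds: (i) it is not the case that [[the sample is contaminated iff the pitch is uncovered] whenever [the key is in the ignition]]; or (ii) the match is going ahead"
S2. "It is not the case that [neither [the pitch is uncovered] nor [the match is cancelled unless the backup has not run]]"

S1: Parsed as ~(K -> (S <-> ~W)) | ~M

~W = ~T = F
S <-> ~W = T <-> F = F
K -> (S <-> ~W) = F -> F = T
~(K -> (S <-> ~W)) = ~T = F
~M = ~F = T
~(K -> (S <-> ~W)) | ~M = F | T = T
Thus S1 is true.

S2: This is ~(~W nor (M | ~V)).

~W = ~T = F
~V = ~F = T
M | ~V = F | T = T
~W nor (M | ~V) = F nor T = F
~(~W nor (M | ~V)) = ~F = T
Hence S2 is true.

S1 True; S2 True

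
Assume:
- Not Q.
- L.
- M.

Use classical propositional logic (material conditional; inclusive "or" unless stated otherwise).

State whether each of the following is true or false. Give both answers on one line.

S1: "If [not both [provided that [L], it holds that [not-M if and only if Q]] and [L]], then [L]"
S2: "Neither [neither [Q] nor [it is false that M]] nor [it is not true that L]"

S1: This is ((L → (¬M ↔ Q)) ↑ L) → L.

¬M = ¬T = F
¬M ↔ Q = F ↔ F = T
L → (¬M ↔ Q) = T → T = T
(L → (¬M ↔ Q)) ↑ L = T ↑ T = F
((L → (¬M ↔ Q)) ↑ L) → L = F → T = T
Thus S1 is true.

S2: Formalization: (Q ↓ ¬M) ↓ ¬L

¬M = ¬T = F
Q ↓ ¬M = F ↓ F = T
¬L = ¬T = F
(Q ↓ ¬M) ↓ ¬L = T ↓ F = F
Hence S2 is false.

S1 True; S2 False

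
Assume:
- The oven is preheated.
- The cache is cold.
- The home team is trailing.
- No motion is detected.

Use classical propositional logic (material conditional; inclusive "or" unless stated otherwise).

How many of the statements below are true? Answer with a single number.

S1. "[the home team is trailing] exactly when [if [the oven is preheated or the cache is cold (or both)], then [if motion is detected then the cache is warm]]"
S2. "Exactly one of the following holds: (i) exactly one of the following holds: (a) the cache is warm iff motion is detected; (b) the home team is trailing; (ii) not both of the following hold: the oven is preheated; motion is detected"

Let Q = "the home team is leading" (F), G = "the oven is preheated" (T), S = "the cache is warm" (F), P = "motion is detected" (F).

S1: In symbols: ~Q <-> ((G | ~S) -> (P -> S))

~Q = ~F = T
~S = ~F = T
G | ~S = T | T = T
P -> S = F -> F = T
(G | ~S) -> (P -> S) = T -> T = T
~Q <-> ((G | ~S) -> (P -> S)) = T <-> T = T
Hence S1 is true.

S2: Parsed as ((S <-> P) xor ~Q) xor (G nand P)

S <-> P = F <-> F = T
~Q = ~F = T
(S <-> P) xor ~Q = T xor T = F
G nand P = T nand F = T
((S <-> P) xor ~Q) xor (G nand P) = F xor T = T
Hence S2 is true.

True statements: 2 (S1, S2).

2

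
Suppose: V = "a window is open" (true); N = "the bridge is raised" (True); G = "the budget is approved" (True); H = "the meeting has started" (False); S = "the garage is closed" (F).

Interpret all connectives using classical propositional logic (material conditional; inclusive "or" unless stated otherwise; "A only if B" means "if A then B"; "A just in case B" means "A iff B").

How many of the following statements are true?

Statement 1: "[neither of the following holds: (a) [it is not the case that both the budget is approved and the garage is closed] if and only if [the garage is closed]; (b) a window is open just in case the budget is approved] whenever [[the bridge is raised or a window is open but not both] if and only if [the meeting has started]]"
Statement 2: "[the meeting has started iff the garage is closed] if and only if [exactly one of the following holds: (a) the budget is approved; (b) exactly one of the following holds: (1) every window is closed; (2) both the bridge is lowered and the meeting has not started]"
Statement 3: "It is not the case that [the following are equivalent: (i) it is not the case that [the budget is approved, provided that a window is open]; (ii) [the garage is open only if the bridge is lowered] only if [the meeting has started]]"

Statement 1: In symbols: ((N ⊕ V) ↔ H) → (((G ↑ S) ↔ S) ↓ (V ↔ G))

N ⊕ V = T ⊕ T = F
(N ⊕ V) ↔ H = F ↔ F = T
G ↑ S = T ↑ F = T
(G ↑ S) ↔ S = T ↔ F = F
V ↔ G = T ↔ T = T
((G ↑ S) ↔ S) ↓ (V ↔ G) = F ↓ T = F
((N ⊕ V) ↔ H) → (((G ↑ S) ↔ S) ↓ (V ↔ G)) = T → F = F
Thus Statement 1 is false.

Statement 2: This is (H ↔ S) ↔ (G ⊕ (¬V ⊕ (¬N ∧ ¬H))).

H ↔ S = F ↔ F = T
¬V = ¬T = F
¬N = ¬T = F
¬H = ¬F = T
¬N ∧ ¬H = F ∧ T = F
¬V ⊕ (¬N ∧ ¬H) = F ⊕ F = F
G ⊕ (¬V ⊕ (¬N ∧ ¬H)) = T ⊕ F = T
(H ↔ S) ↔ (G ⊕ (¬V ⊕ (¬N ∧ ¬H))) = T ↔ T = T
Thus Statement 2 is true.

Statement 3: This is ¬(¬(V → G) ↔ ((¬S → ¬N) → H)).

V → G = T → T = T
¬(V → G) = ¬T = F
¬S = ¬F = T
¬N = ¬T = F
¬S → ¬N = T → F = F
(¬S → ¬N) → H = F → F = T
¬(V → G) ↔ ((¬S → ¬N) → H) = F ↔ T = F
¬(¬(V → G) ↔ ((¬S → ¬N) → H)) = ¬F = T
Hence Statement 3 is true.

2 of the 3 statements are true (Statement 2, Statement 3).

2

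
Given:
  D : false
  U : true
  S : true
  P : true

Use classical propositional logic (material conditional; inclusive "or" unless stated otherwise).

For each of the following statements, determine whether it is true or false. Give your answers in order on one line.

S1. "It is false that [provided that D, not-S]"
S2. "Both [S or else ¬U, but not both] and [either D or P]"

S1: Parsed as not (D -> not S)

not S = not True = False
D -> not S = False -> False = True
not (D -> not S) = not True = False
Hence S1 is false.

S2: This is (S xor not U) and (D or P).

not U = not True = False
S xor not U = True xor False = True
D or P = False or True = True
(S xor not U) and (D or P) = True and True = True
Hence S2 is true.

S1 false, S2 true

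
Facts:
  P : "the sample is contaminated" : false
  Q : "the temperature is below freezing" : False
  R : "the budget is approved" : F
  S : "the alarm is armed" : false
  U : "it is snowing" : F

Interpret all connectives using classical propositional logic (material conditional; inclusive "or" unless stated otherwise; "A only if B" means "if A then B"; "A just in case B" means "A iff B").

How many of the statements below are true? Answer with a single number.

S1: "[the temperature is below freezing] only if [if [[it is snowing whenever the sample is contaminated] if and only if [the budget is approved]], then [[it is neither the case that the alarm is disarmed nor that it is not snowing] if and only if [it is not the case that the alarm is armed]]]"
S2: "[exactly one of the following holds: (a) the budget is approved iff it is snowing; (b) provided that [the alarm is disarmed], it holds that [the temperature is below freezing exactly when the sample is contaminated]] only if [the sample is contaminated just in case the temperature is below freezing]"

S1: Parsed as Q -> (((P -> U) iff R) -> ((not S nor not U) iff not S))

P -> U = False -> False = True
(P -> U) iff R = True iff False = False
not S = not False = True
not U = not False = True
not S nor not U = True nor True = False
not S = not False = True
(not S nor not U) iff not S = False iff True = False
((P -> U) iff R) -> ((not S nor not U) iff not S) = False -> False = True
Q -> (((P -> U) iff R) -> ((not S nor not U) iff not S)) = False -> True = True
So S1 is true.

S2: In symbols: ((R iff U) xor (not S -> (Q iff P))) -> (P iff Q)

R iff U = False iff False = True
not S = not False = True
Q iff P = False iff False = True
not S -> (Q iff P) = True -> True = True
(R iff U) xor (not S -> (Q iff P)) = True xor True = False
P iff Q = False iff False = True
((R iff U) xor (not S -> (Q iff P))) -> (P iff Q) = False -> True = True
Hence S2 is true.

2 of the 2 statements are true (S1, S2).

2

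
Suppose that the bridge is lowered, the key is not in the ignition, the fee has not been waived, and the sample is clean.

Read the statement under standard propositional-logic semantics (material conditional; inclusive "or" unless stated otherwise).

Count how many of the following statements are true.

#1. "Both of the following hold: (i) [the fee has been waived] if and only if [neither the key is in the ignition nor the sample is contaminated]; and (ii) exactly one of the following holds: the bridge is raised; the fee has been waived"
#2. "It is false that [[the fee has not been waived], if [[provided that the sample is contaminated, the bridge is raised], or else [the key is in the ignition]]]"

0

Let R = "the fee has been waived" (False), Q = "the key is in the ignition" (False), S = "the sample is contaminated" (False), P = "the bridge is raised" (False).

#1: In symbols: (R iff (Q nor S)) and (P xor R)

Q nor S = False nor False = True
R iff (Q nor S) = False iff True = False
P xor R = False xor False = False
(R iff (Q nor S)) and (P xor R) = False and False = False
Hence #1 is false.

#2: Parsed as not (((S -> P) or Q) -> not R)

S -> P = False -> False = True
(S -> P) or Q = True or False = True
not R = not False = True
((S -> P) or Q) -> not R = True -> True = True
not (((S -> P) or Q) -> not R) = not True = False
So #2 is false.

0 of the 2 statements are true (none).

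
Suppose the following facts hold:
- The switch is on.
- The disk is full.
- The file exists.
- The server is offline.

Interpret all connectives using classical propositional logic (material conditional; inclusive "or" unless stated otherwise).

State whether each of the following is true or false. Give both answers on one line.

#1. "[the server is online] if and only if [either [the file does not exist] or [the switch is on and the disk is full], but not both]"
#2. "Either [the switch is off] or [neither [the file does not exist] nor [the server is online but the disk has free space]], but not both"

Let L = "the server is online" (F), P = "the file exists" (T), S = "the switch is on" (T), Q = "the disk is full" (T).

#1: In symbols: L <-> (~P xor (S & Q))

~P = ~T = F
S & Q = T & T = T
~P xor (S & Q) = F xor T = T
L <-> (~P xor (S & Q)) = F <-> T = F
So #1 is false.

#2: Formalization: ~S xor (~P nor (L & ~Q))

~S = ~T = F
~P = ~T = F
~Q = ~T = F
L & ~Q = F & F = F
~P nor (L & ~Q) = F nor F = T
~S xor (~P nor (L & ~Q)) = F xor T = T
So #2 is true.

#1 F; #2 T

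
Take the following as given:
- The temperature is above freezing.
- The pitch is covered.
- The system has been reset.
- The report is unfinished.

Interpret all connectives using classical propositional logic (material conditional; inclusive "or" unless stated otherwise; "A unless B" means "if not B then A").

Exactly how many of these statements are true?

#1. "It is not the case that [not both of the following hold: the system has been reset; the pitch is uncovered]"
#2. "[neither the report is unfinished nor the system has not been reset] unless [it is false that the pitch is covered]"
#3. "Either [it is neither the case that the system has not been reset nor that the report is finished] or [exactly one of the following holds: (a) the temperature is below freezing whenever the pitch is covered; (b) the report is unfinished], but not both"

0

Let R = "the system has been reset" (True), Q = "the pitch is covered" (True), S = "the report is finished" (False), P = "the temperature is below freezing" (False).

#1: Formalization: not (R nand not Q)

not Q = not True = False
R nand not Q = True nand False = True
not (R nand not Q) = not True = False
So #1 is false.

#2: This is (not S nor not R) or not Q.

not S = not False = True
not R = not True = False
not S nor not R = True nor False = False
not Q = not True = False
(not S nor not R) or not Q = False or False = False
So #2 is false.

#3: This is (not R nor S) xor ((Q -> P) xor not S).

not R = not True = False
not R nor S = False nor False = True
Q -> P = True -> False = False
not S = not False = True
(Q -> P) xor not S = False xor True = True
(not R nor S) xor ((Q -> P) xor not S) = True xor True = False
So #3 is false.

True statements: 0 (none).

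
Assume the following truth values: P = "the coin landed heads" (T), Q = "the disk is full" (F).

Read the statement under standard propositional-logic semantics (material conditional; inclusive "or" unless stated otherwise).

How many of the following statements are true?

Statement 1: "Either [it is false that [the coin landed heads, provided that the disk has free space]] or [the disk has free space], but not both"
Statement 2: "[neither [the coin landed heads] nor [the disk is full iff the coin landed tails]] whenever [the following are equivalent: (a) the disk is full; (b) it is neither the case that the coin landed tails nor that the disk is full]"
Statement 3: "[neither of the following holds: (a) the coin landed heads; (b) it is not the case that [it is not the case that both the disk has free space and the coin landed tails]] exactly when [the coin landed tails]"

Statement 1: This is not (not Q -> P) xor not Q.

not Q = not False = True
not Q -> P = True -> True = True
not (not Q -> P) = not True = False
not Q = not False = True
not (not Q -> P) xor not Q = False xor True = True
So Statement 1 is true.

Statement 2: Parsed as (Q iff (not P nor Q)) -> (P nor (Q iff not P))

not P = not True = False
not P nor Q = False nor False = True
Q iff (not P nor Q) = False iff True = False
not P = not True = False
Q iff not P = False iff False = True
P nor (Q iff not P) = True nor True = False
(Q iff (not P nor Q)) -> (P nor (Q iff not P)) = False -> False = True
Thus Statement 2 is true.

Statement 3: This is (P nor not (not Q nand not P)) iff not P.

not Q = not False = True
not P = not True = False
not Q nand not P = True nand False = True
not (not Q nand not P) = not True = False
P nor not (not Q nand not P) = True nor False = False
not P = not True = False
(P nor not (not Q nand not P)) iff not P = False iff False = True
So Statement 3 is true.

3 of the 3 statements are true (Statement 1, Statement 2, Statement 3).

3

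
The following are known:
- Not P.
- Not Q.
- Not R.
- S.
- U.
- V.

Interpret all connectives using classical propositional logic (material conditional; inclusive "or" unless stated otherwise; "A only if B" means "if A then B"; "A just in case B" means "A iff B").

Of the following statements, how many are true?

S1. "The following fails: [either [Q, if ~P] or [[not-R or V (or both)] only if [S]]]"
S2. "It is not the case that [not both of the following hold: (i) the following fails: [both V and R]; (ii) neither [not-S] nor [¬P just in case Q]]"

S1: Parsed as ~((~P -> Q) | ((~R | V) -> S))

~P = ~F = T
~P -> Q = T -> F = F
~R = ~F = T
~R | V = T | T = T
(~R | V) -> S = T -> T = T
(~P -> Q) | ((~R | V) -> S) = F | T = T
~((~P -> Q) | ((~R | V) -> S)) = ~T = F
So S1 is false.

S2: Formalization: ~(~(V & R) nand (~S nor (~P <-> Q)))

V & R = T & F = F
~(V & R) = ~F = T
~S = ~T = F
~P = ~F = T
~P <-> Q = T <-> F = F
~S nor (~P <-> Q) = F nor F = T
~(V & R) nand (~S nor (~P <-> Q)) = T nand T = F
~(~(V & R) nand (~S nor (~P <-> Q))) = ~F = T
So S2 is true.

1 of the 2 statements is true (S2).

1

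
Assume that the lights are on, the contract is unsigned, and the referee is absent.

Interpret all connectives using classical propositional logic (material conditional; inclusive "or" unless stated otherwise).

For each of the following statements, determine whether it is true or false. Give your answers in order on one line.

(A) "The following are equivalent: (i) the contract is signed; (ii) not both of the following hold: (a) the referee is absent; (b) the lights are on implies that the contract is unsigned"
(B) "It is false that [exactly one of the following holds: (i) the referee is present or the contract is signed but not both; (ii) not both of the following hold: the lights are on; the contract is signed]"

(A) true, (B) false

Let G = "the contract is signed" (F), H = "the referee is present" (F), V = "the lights are on" (T).

(A): Parsed as G ↔ (¬H ↑ (V → ¬G))

¬H = ¬F = T
¬G = ¬F = T
V → ¬G = T → T = T
¬H ↑ (V → ¬G) = T ↑ T = F
G ↔ (¬H ↑ (V → ¬G)) = F ↔ F = T
So (A) is true.

(B): Parsed as ¬((H ⊕ G) ⊕ (V ↑ G))

H ⊕ G = F ⊕ F = F
V ↑ G = T ↑ F = T
(H ⊕ G) ⊕ (V ↑ G) = F ⊕ T = T
¬((H ⊕ G) ⊕ (V ↑ G)) = ¬T = F
So (B) is false.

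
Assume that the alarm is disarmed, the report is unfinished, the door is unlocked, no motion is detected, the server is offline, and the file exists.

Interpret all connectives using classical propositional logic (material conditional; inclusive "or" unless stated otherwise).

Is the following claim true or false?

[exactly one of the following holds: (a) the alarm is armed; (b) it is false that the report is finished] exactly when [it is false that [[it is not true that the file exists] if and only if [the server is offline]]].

The statement is true.

Let P = "the alarm is armed" (F), N = "the report is finished" (F), K = "the file exists" (T), W = "the server is online" (F).
Formalization: (P ⊕ ¬N) ↔ ¬(¬K ↔ ¬W)

¬N = ¬F = T
P ⊕ ¬N = F ⊕ T = T
¬K = ¬T = F
¬W = ¬F = T
¬K ↔ ¬W = F ↔ T = F
¬(¬K ↔ ¬W) = ¬F = T
(P ⊕ ¬N) ↔ ¬(¬K ↔ ¬W) = T ↔ T = T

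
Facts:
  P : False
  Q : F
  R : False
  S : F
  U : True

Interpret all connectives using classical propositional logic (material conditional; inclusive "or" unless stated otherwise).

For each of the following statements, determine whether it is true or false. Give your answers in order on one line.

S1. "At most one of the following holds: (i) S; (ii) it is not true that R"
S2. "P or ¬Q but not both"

S1 true; S2 true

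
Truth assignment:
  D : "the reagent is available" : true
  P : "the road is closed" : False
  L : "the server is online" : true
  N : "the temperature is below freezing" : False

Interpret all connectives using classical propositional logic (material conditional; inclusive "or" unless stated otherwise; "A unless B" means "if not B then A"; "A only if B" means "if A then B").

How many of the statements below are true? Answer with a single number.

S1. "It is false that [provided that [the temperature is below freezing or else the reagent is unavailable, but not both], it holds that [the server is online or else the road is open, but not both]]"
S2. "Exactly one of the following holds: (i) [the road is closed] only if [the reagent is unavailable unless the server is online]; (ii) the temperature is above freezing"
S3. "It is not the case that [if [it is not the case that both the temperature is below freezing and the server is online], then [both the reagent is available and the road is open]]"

0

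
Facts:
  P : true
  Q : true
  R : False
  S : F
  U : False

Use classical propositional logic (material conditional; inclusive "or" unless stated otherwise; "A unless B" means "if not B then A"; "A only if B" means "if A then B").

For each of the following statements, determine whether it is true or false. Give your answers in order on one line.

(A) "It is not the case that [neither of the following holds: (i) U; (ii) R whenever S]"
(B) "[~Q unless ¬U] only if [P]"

(A): In symbols: not (U nor (S -> R))

S -> R = False -> False = True
U nor (S -> R) = False nor True = False
not (U nor (S -> R)) = not False = True
Thus (A) is true.

(B): Formalization: (not Q or not U) -> P

not Q = not True = False
not U = not False = True
not Q or not U = False or True = True
(not Q or not U) -> P = True -> True = True
Hence (B) is true.

(A) true; (B) true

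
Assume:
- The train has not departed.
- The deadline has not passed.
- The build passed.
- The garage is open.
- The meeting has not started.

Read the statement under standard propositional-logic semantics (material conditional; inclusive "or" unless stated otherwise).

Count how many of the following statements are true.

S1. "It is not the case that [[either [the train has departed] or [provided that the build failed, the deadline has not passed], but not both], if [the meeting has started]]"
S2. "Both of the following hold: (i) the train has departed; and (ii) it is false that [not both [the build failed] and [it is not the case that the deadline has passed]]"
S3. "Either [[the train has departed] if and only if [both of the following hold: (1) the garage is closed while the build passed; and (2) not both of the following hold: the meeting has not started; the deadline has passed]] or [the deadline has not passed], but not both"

Let H = "the meeting has started" (F), N = "the train has departed" (F), R = "the build passed" (T), P = "the deadline has passed" (F), M = "the garage is closed" (F).

S1: Formalization: ¬(H → (N ⊕ (¬R → ¬P)))

¬R = ¬T = F
¬P = ¬F = T
¬R → ¬P = F → T = T
N ⊕ (¬R → ¬P) = F ⊕ T = T
H → (N ⊕ (¬R → ¬P)) = F → T = T
¬(H → (N ⊕ (¬R → ¬P))) = ¬T = F
So S1 is false.

S2: This is N ∧ ¬(¬R ↑ ¬P).

¬R = ¬T = F
¬P = ¬F = T
¬R ↑ ¬P = F ↑ T = T
¬(¬R ↑ ¬P) = ¬T = F
N ∧ ¬(¬R ↑ ¬P) = F ∧ F = F
So S2 is false.

S3: In symbols: (N ↔ ((M ∧ R) ∧ (¬H ↑ P))) ⊕ ¬P

M ∧ R = F ∧ T = F
¬H = ¬F = T
¬H ↑ P = T ↑ F = T
(M ∧ R) ∧ (¬H ↑ P) = F ∧ T = F
N ↔ ((M ∧ R) ∧ (¬H ↑ P)) = F ↔ F = T
¬P = ¬F = T
(N ↔ ((M ∧ R) ∧ (¬H ↑ P))) ⊕ ¬P = T ⊕ T = F
Hence S3 is false.

Count: 0.

0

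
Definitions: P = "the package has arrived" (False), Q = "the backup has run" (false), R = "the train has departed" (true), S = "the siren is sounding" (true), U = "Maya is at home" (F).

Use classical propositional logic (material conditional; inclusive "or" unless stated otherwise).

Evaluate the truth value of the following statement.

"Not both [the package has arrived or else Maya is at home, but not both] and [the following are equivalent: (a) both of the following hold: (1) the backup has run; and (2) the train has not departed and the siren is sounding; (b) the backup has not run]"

true

Values: P=False, U=False, Q=False, R=True, S=True.
This is (P xor U) nand ((Q and (not R and S)) iff not Q).

P xor U = False xor False = False
not R = not True = False
not R and S = False and True = False
Q and (not R and S) = False and False = False
not Q = not False = True
(Q and (not R and S)) iff not Q = False iff True = False
(P xor U) nand ((Q and (not R and S)) iff not Q) = False nand False = True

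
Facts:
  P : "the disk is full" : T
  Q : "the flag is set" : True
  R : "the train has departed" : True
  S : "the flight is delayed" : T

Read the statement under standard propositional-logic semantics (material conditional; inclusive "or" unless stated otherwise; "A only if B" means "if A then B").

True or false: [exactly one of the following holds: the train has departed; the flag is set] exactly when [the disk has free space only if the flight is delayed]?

False.

In symbols: (R ⊕ Q) ↔ (¬P → S)

R ⊕ Q = T ⊕ T = F
¬P = ¬T = F
¬P → S = F → T = T
(R ⊕ Q) ↔ (¬P → S) = F ↔ T = F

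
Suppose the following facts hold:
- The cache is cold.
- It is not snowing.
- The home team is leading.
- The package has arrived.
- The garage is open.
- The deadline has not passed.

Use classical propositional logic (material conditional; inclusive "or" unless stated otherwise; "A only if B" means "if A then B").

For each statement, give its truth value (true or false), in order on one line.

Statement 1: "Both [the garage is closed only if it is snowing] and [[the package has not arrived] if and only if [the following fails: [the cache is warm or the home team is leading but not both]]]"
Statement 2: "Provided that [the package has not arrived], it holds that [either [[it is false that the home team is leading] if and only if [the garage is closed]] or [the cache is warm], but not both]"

Statement 1 T; Statement 2 T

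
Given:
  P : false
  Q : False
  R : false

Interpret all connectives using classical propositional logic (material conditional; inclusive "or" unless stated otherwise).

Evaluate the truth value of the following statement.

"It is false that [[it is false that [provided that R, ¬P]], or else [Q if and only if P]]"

false

Values: R=F, P=F, Q=F.
In symbols: ¬(¬(R → ¬P) ∨ (Q ↔ P))

¬P = ¬F = T
R → ¬P = F → T = T
¬(R → ¬P) = ¬T = F
Q ↔ P = F ↔ F = T
¬(R → ¬P) ∨ (Q ↔ P) = F ∨ T = T
¬(¬(R → ¬P) ∨ (Q ↔ P)) = ¬T = F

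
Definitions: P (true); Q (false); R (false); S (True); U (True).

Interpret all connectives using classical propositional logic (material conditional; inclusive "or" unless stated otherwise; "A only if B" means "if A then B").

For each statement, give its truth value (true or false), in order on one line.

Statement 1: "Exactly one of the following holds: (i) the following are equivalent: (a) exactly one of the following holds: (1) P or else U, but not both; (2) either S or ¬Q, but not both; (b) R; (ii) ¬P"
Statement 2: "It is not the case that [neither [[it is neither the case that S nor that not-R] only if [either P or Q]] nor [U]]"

Statement 1 T; Statement 2 T

Statement 1: In symbols: (((P xor U) xor (S xor ~Q)) <-> R) xor ~P

P xor U = T xor T = F
~Q = ~F = T
S xor ~Q = T xor T = F
(P xor U) xor (S xor ~Q) = F xor F = F
((P xor U) xor (S xor ~Q)) <-> R = F <-> F = T
~P = ~T = F
(((P xor U) xor (S xor ~Q)) <-> R) xor ~P = T xor F = T
Thus Statement 1 is true.

Statement 2: Parsed as ~(((S nor ~R) -> (P | Q)) nor U)

~R = ~F = T
S nor ~R = T nor T = F
P | Q = T | F = T
(S nor ~R) -> (P | Q) = F -> T = T
((S nor ~R) -> (P | Q)) nor U = T nor T = F
~(((S nor ~R) -> (P | Q)) nor U) = ~F = T
So Statement 2 is true.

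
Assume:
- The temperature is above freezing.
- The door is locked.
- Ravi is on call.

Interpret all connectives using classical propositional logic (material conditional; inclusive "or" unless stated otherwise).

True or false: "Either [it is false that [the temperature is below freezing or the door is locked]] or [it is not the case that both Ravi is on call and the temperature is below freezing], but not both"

Let P = "the temperature is below freezing" (False), Q = "the door is locked" (True), R = "Ravi is on call" (True).
Formalization: not (P or Q) xor (R nand P)

P or Q = False or True = True
not (P or Q) = not True = False
R nand P = True nand False = True
not (P or Q) xor (R nand P) = False xor True = True

The statement is true.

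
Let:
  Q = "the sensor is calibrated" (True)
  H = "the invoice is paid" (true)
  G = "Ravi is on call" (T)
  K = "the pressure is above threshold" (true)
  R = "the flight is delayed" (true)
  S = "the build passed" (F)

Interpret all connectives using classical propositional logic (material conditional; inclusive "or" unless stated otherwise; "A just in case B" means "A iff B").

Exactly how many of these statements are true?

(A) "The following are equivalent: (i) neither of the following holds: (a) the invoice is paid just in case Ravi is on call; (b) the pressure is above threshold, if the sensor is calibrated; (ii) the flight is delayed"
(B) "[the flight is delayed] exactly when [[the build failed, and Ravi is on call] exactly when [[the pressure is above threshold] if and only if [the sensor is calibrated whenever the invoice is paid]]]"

(A): Formalization: ((H iff G) nor (Q -> K)) iff R

H iff G = True iff True = True
Q -> K = True -> True = True
(H iff G) nor (Q -> K) = True nor True = False
((H iff G) nor (Q -> K)) iff R = False iff True = False
So (A) is false.

(B): In symbols: R iff ((not S and G) iff (K iff (H -> Q)))

not S = not False = True
not S and G = True and True = True
H -> Q = True -> True = True
K iff (H -> Q) = True iff True = True
(not S and G) iff (K iff (H -> Q)) = True iff True = True
R iff ((not S and G) iff (K iff (H -> Q))) = True iff True = True
So (B) is true.

1 of the 2 statements is true.

1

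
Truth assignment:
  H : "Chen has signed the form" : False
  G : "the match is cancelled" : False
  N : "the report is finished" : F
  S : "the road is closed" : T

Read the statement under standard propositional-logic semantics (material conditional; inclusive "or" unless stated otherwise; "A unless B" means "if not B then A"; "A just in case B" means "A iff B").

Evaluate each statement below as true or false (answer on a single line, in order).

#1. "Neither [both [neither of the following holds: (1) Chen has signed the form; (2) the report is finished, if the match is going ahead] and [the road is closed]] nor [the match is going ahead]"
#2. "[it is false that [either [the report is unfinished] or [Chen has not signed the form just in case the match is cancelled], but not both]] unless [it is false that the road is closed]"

#1 F / #2 F

#1: In symbols: ((H ↓ (¬G → N)) ∧ S) ↓ ¬G

¬G = ¬F = T
¬G → N = T → F = F
H ↓ (¬G → N) = F ↓ F = T
(H ↓ (¬G → N)) ∧ S = T ∧ T = T
¬G = ¬F = T
((H ↓ (¬G → N)) ∧ S) ↓ ¬G = T ↓ T = F
So #1 is false.

#2: Parsed as ¬(¬N ⊕ (¬H ↔ G)) ∨ ¬S

¬N = ¬F = T
¬H = ¬F = T
¬H ↔ G = T ↔ F = F
¬N ⊕ (¬H ↔ G) = T ⊕ F = T
¬(¬N ⊕ (¬H ↔ G)) = ¬T = F
¬S = ¬T = F
¬(¬N ⊕ (¬H ↔ G)) ∨ ¬S = F ∨ F = F
Hence #2 is false.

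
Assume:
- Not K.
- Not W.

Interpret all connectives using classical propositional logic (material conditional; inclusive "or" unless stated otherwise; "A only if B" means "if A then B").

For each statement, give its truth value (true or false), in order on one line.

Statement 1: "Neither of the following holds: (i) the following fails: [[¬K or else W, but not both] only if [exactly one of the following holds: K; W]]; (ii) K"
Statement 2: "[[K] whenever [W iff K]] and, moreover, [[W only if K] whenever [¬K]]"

Statement 1 false, Statement 2 false

Statement 1: In symbols: not ((not K xor W) -> (K xor W)) nor K

not K = not False = True
not K xor W = True xor False = True
K xor W = False xor False = False
(not K xor W) -> (K xor W) = True -> False = False
not ((not K xor W) -> (K xor W)) = not False = True
not ((not K xor W) -> (K xor W)) nor K = True nor False = False
Hence Statement 1 is false.

Statement 2: Parsed as ((W iff K) -> K) and (not K -> (W -> K))

W iff K = False iff False = True
(W iff K) -> K = True -> False = False
not K = not False = True
W -> K = False -> False = True
not K -> (W -> K) = True -> True = True
((W iff K) -> K) and (not K -> (W -> K)) = False and True = False
Hence Statement 2 is false.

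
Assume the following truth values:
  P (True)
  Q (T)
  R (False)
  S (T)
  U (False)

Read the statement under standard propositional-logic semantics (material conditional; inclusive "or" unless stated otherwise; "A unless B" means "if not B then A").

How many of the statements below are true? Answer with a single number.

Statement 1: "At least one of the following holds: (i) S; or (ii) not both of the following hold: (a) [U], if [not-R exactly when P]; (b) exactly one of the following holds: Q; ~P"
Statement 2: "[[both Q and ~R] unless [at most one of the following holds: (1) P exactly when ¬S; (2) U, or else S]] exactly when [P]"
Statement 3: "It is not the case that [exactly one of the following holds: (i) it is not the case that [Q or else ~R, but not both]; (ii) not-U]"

Statement 1: Formalization: S or (((not R iff P) -> U) nand (Q xor not P))

not R = not False = True
not R iff P = True iff True = True
(not R iff P) -> U = True -> False = False
not P = not True = False
Q xor not P = True xor False = True
((not R iff P) -> U) nand (Q xor not P) = False nand True = True
S or (((not R iff P) -> U) nand (Q xor not P)) = True or True = True
So Statement 1 is true.

Statement 2: In symbols: ((Q and not R) or ((P iff not S) nand (U or S))) iff P

not R = not False = True
Q and not R = True and True = True
not S = not True = False
P iff not S = True iff False = False
U or S = False or True = True
(P iff not S) nand (U or S) = False nand True = True
(Q and not R) or ((P iff not S) nand (U or S)) = True or True = True
((Q and not R) or ((P iff not S) nand (U or S))) iff P = True iff True = True
Thus Statement 2 is true.

Statement 3: This is not (not (Q xor not R) xor not U).

not R = not False = True
Q xor not R = True xor True = False
not (Q xor not R) = not False = True
not U = not False = True
not (Q xor not R) xor not U = True xor True = False
not (not (Q xor not R) xor not U) = not False = True
So Statement 3 is true.

3 of the 3 statements are true (Statement 1, Statement 2, Statement 3).

3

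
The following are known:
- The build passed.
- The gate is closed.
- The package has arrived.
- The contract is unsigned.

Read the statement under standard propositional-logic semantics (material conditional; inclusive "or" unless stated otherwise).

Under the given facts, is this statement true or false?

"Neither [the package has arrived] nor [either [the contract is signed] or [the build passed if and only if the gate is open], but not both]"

False.

Let N = "the package has arrived" (T), U = "the contract is signed" (F), K = "the build passed" (T), D = "the gate is open" (F).
This is N ↓ (U ⊕ (K ↔ D)).

K ↔ D = T ↔ F = F
U ⊕ (K ↔ D) = F ⊕ F = F
N ↓ (U ⊕ (K ↔ D)) = T ↓ F = F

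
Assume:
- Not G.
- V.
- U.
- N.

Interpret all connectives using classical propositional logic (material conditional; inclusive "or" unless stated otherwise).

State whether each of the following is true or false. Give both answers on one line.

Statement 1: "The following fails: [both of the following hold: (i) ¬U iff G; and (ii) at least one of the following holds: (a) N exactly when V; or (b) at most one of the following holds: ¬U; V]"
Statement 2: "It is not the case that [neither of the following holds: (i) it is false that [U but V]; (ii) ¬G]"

Statement 1: Parsed as not ((not U iff G) and ((N iff V) or (not U nand V)))

not U = not True = False
not U iff G = False iff False = True
N iff V = True iff True = True
not U = not True = False
not U nand V = False nand True = True
(N iff V) or (not U nand V) = True or True = True
(not U iff G) and ((N iff V) or (not U nand V)) = True and True = True
not ((not U iff G) and ((N iff V) or (not U nand V))) = not True = False
Hence Statement 1 is false.

Statement 2: In symbols: not (not (U and V) nor not G)

U and V = True and True = True
not (U and V) = not True = False
not G = not False = True
not (U and V) nor not G = False nor True = False
not (not (U and V) nor not G) = not False = True
Hence Statement 2 is true.

Statement 1 false / Statement 2 true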